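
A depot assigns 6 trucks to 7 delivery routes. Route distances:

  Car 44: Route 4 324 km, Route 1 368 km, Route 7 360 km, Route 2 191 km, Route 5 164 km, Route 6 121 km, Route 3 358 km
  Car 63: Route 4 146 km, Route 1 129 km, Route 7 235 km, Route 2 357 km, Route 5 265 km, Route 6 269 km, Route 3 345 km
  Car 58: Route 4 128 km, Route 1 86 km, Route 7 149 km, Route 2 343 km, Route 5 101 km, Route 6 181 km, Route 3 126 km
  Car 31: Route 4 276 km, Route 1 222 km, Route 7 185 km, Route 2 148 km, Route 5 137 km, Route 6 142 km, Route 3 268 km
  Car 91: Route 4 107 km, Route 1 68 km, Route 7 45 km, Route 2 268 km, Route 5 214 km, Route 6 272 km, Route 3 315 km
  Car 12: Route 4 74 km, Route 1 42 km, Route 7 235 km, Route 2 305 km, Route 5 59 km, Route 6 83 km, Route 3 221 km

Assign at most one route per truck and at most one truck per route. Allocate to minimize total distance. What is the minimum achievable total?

This is the linear assignment problem.
Optimal: Car 44→Route 6 (121 km), Car 63→Route 4 (146 km), Car 58→Route 5 (101 km), Car 31→Route 2 (148 km), Car 91→Route 7 (45 km), Car 12→Route 1 (42 km) — total 121+146+101+148+45+42 = 603 km.
Column-greedy (each route in turn goes to its cheapest remaining truck) gives 872 km, worse by 269.
Swapping Car 12↔Car 63 (Car 12→Route 4 74 km, Car 63→Route 1 129 km) adds 15.

Min total: 603 km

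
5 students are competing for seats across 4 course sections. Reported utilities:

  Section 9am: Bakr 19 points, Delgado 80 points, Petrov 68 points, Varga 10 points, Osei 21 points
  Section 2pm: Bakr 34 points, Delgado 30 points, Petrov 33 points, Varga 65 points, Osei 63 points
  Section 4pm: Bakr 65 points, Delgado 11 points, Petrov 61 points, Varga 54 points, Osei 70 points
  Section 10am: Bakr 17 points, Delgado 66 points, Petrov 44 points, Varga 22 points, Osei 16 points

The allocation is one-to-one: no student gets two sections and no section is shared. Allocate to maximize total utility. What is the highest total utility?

Max total: 269 points

Optimal: Petrov→Section 9am (68 points), Varga→Section 2pm (65 points), Osei→Section 4pm (70 points), Delgado→Section 10am (66 points) — total 68+65+70+66 = 269 points.
Max-entry greedy (repeatedly take the single best remaining cell) gives 259 points, worse by 10.
Checked against all permutations: 269 points is optimal.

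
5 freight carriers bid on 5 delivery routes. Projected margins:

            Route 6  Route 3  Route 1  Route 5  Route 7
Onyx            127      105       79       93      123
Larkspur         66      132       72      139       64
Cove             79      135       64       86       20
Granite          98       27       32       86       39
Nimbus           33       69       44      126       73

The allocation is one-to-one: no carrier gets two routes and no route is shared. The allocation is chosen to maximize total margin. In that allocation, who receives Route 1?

Optimal: Onyx→Route 7 ($123k), Larkspur→Route 1 ($72k), Cove→Route 3 ($135k), Granite→Route 6 ($98k), Nimbus→Route 5 ($126k) — total 123+72+135+98+126 = $554k.
Max-entry greedy (repeatedly take the single best remaining cell) gives $506k, worse by 48.
Swapping Granite↔Onyx (Granite→Route 7 $39k, Onyx→Route 6 $127k) loses 55.
No other one-to-one assignment exceeds $554k.
Larkspur's own top route is Route 5 ($139k), but forcing Larkspur→Route 5 and reassigning the rest optimally gives only $539k — worse by 15.

Larkspur receives Route 1.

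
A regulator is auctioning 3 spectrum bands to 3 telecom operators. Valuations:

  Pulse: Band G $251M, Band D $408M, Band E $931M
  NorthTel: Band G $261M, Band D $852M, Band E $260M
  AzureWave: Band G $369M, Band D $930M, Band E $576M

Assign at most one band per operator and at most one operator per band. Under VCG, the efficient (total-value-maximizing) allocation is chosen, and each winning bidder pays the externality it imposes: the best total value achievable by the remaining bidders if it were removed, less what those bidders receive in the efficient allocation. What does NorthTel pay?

NorthTel pays $561M.

Efficient allocation: Pulse→Band E ($931M), NorthTel→Band D ($852M), AzureWave→Band G ($369M); total welfare W = $2152M.
NorthTel receives Band D at value $852M, so the others get W − 852 = $1300M.
Without NorthTel: best allocation of the remaining 2 bidders over all 3 bands is Pulse→Band E ($931M), AzureWave→Band D ($930M), total $1861M.
VCG payment = (others' best without NorthTel) − (others' welfare with NorthTel) = 1861 − 1300 = $561M.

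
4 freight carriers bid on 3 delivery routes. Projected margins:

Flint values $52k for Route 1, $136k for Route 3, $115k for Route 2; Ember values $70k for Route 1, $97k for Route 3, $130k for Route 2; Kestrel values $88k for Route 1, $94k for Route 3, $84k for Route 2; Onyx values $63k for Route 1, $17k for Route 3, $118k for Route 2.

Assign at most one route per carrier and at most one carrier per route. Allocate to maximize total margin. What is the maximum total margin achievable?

Max total: $354k

This is a one-to-one assignment (maximum-weight bipartite matching).
Optimal: Kestrel→Route 1 ($88k), Flint→Route 3 ($136k), Ember→Route 2 ($130k) — total 88+136+130 = $354k.
Next-best assignment: Kestrel→Route 1, Flint→Route 3, Onyx→Route 2 = $342k.
No other one-to-one assignment exceeds $354k.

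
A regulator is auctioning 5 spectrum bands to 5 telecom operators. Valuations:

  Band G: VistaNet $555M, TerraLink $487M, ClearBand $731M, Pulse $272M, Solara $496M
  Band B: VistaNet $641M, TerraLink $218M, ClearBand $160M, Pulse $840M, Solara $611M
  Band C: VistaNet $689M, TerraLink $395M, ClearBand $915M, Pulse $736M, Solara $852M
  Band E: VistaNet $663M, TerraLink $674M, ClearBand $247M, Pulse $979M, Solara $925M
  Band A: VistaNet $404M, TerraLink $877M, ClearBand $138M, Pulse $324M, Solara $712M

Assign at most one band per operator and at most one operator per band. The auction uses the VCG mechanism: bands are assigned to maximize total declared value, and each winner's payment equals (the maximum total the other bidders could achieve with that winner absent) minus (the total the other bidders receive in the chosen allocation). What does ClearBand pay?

ClearBand pays $152M.

Efficient allocation: VistaNet→Band G ($555M), TerraLink→Band A ($877M), ClearBand→Band C ($915M), Pulse→Band B ($840M), Solara→Band E ($925M); total welfare W = $4112M.
ClearBand receives Band C at value $915M, so the others get W − 915 = $3197M.
Without ClearBand: best allocation of the remaining 4 bidders over all 5 bands is VistaNet→Band B ($641M), TerraLink→Band A ($877M), Pulse→Band E ($979M), Solara→Band C ($852M), total $3349M.
VCG payment = (others' best without ClearBand) − (others' welfare with ClearBand) = 3349 − 3197 = $152M.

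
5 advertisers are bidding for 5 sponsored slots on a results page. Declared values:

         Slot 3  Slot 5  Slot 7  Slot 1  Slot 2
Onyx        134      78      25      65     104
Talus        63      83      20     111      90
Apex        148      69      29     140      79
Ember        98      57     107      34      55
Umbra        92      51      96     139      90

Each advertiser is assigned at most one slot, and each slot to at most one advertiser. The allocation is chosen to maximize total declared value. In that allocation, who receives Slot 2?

Onyx receives Slot 2.

Optimal: Onyx→Slot 2 ($104), Talus→Slot 5 ($83), Apex→Slot 3 ($148), Ember→Slot 7 ($107), Umbra→Slot 1 ($139) — total 104+83+148+107+139 = $581.
Row-greedy (each advertiser in turn takes its best remaining slot) gives $482, worse by 99.
Next-best assignment: Onyx→Slot 5, Talus→Slot 2, Apex→Slot 3, Ember→Slot 7, Umbra→Slot 1 = $562.
Onyx's own top slot is Slot 3 ($134), but forcing Onyx→Slot 3 and reassigning the rest optimally gives only $554 — worse by 27.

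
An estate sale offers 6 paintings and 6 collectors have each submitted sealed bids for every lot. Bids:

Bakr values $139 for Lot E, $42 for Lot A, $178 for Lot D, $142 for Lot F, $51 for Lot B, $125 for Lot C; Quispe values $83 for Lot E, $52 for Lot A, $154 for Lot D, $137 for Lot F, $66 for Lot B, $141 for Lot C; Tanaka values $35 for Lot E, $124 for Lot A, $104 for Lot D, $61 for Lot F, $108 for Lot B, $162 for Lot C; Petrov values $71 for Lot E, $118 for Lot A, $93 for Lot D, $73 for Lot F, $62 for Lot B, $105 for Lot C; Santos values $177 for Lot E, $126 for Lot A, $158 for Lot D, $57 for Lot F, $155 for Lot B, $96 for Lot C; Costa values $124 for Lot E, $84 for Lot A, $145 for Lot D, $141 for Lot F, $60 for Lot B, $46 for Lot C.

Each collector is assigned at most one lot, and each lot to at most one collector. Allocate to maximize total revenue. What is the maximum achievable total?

Max total: $874

Optimal: Bakr→Lot D ($178), Quispe→Lot F ($137), Tanaka→Lot C ($162), Petrov→Lot A ($118), Santos→Lot B ($155), Costa→Lot E ($124) — total 178+137+162+118+155+124 = $874.
Row-greedy (each collector in turn takes its best remaining lot) gives $753, worse by 121.
No other one-to-one assignment exceeds $874.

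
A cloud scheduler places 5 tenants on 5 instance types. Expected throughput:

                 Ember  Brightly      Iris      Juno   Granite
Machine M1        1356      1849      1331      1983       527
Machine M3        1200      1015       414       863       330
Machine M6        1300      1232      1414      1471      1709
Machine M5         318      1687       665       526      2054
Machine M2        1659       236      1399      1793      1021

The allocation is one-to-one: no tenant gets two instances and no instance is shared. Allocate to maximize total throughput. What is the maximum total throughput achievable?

Max total: 8310 ops/s

Optimal: Ember→Machine M3 (1200 ops/s), Brightly→Machine M1 (1849 ops/s), Iris→Machine M6 (1414 ops/s), Juno→Machine M2 (1793 ops/s), Granite→Machine M5 (2054 ops/s) — total 1200+1849+1414+1793+2054 = 8310 ops/s.
Row-greedy (each tenant in turn takes its best remaining instance) gives 7839 ops/s, worse by 471.
Next-best assignment: Ember→Machine M2, Brightly→Machine M3, Iris→Machine M6, Juno→Machine M1, Granite→Machine M5 = 8125 ops/s.
Swapping Ember↔Granite (Ember→Machine M5 318 ops/s, Granite→Machine M3 330 ops/s) loses 2606.
Checked against all permutations: 8310 ops/s is optimal.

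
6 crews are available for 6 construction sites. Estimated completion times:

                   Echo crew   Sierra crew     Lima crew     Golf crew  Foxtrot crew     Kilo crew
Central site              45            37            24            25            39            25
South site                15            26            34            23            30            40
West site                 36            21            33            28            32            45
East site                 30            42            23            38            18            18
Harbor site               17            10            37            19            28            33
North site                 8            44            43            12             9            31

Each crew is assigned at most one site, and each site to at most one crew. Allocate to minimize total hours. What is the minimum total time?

Minimum total: 104 hours

Optimal: Echo crew→South site (15 hours), Sierra crew→Harbor site (10 hours), Lima crew→Central site (24 hours), Golf crew→West site (28 hours), Foxtrot crew→North site (9 hours), Kilo crew→East site (18 hours) — total 15+10+24+28+9+18 = 104 hours.
Row-greedy (each crew in turn takes its cheapest remaining site) gives 121 hours, worse by 17.
Next-best assignment: Echo crew→South site, Sierra crew→West site, Lima crew→Central site, Golf crew→Harbor site, Foxtrot crew→North site, Kilo crew→East site = 106 hours.
Swapping Lima crew↔Golf crew (Lima crew→West site 33 hours, Golf crew→Central site 25 hours) adds 6.
Checked against all permutations: 104 hours is optimal.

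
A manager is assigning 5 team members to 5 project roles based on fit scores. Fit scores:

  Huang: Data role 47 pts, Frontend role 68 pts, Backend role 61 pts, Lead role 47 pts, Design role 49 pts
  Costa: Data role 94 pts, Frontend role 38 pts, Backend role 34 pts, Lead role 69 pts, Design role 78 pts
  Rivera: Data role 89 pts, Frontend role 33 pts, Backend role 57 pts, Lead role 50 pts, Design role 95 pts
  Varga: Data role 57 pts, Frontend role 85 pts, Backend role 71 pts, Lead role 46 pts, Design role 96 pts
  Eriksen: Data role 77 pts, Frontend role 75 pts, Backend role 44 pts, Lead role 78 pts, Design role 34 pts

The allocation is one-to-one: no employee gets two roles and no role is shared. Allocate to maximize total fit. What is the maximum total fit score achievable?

Maximum total: 413 pts

Optimal: Huang→Backend role (61 pts), Costa→Data role (94 pts), Rivera→Design role (95 pts), Varga→Frontend role (85 pts), Eriksen→Lead role (78 pts) — total 61+94+95+85+78 = 413 pts.
Every other assignment is strictly worse.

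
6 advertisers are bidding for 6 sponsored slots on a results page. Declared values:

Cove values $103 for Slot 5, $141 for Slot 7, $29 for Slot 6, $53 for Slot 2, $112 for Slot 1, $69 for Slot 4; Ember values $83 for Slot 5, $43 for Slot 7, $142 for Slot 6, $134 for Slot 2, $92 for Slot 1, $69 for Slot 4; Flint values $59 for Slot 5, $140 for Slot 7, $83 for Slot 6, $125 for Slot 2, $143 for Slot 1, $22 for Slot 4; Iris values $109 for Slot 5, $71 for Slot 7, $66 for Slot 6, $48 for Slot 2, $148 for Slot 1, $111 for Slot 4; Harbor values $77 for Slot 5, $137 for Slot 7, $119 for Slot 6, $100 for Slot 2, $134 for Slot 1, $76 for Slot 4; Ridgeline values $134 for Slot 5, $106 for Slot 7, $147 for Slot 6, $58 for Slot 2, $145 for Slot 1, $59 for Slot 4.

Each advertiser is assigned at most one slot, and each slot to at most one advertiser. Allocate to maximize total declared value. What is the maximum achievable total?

Max total: $787

Optimal: Cove→Slot 7 ($141), Ember→Slot 6 ($142), Flint→Slot 2 ($125), Iris→Slot 4 ($111), Harbor→Slot 1 ($134), Ridgeline→Slot 5 ($134) — total 141+142+125+111+134+134 = $787.
Max-entry greedy (repeatedly take the single best remaining cell) gives $669, worse by 118.
Next-best assignment: Cove→Slot 7, Ember→Slot 2, Flint→Slot 1, Iris→Slot 4, Harbor→Slot 6, Ridgeline→Slot 5 = $782.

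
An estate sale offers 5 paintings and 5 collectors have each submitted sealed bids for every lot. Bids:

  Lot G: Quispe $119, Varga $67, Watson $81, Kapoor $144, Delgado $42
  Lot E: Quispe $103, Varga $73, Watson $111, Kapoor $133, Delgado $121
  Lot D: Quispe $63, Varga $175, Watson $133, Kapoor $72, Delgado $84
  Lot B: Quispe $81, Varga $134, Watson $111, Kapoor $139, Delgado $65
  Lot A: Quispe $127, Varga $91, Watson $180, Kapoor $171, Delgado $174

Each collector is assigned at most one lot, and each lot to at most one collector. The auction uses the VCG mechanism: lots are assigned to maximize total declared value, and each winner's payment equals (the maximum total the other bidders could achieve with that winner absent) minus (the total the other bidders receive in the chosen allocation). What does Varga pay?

Varga pays $6.

Efficient allocation: Quispe→Lot G ($119), Varga→Lot D ($175), Watson→Lot A ($180), Kapoor→Lot B ($139), Delgado→Lot E ($121); total welfare W = $734.
Varga receives Lot D at value $175, so the others get W − 175 = $559.
Without Varga: best allocation of the remaining 4 bidders over all 5 lots is Quispe→Lot G ($119), Watson→Lot D ($133), Kapoor→Lot B ($139), Delgado→Lot A ($174), total $565.
VCG payment = (others' best without Varga) − (others' welfare with Varga) = 565 − 559 = $6.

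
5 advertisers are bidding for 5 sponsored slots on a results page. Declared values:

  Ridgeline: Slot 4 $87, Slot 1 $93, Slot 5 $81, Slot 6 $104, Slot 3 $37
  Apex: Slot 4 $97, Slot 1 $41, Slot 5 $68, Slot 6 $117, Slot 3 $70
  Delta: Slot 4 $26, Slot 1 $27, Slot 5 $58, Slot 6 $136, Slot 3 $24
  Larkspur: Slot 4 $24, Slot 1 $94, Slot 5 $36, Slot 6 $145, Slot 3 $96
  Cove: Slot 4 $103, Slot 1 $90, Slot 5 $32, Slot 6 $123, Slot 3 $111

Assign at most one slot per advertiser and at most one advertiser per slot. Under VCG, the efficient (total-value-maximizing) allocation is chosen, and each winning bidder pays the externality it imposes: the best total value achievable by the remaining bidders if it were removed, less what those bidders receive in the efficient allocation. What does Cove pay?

Cove pays $14.

Efficient allocation: Ridgeline→Slot 5 ($81), Apex→Slot 4 ($97), Delta→Slot 6 ($136), Larkspur→Slot 1 ($94), Cove→Slot 3 ($111); total welfare W = $519.
Cove receives Slot 3 at value $111, so the others get W − 111 = $408.
Without Cove: best allocation of the remaining 4 bidders over all 5 slots is Ridgeline→Slot 1 ($93), Apex→Slot 4 ($97), Delta→Slot 6 ($136), Larkspur→Slot 3 ($96), total $422.
VCG payment = (others' best without Cove) − (others' welfare with Cove) = 422 − 408 = $14.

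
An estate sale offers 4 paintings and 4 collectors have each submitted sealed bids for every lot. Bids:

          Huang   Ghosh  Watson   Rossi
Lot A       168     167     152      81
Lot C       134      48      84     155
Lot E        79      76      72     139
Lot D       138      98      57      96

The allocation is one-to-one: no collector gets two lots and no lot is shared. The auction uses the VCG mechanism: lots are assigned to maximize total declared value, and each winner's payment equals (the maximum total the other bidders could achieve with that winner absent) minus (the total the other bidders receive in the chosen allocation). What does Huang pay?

Huang pays $11.

Efficient allocation: Huang→Lot D ($138), Ghosh→Lot A ($167), Watson→Lot E ($72), Rossi→Lot C ($155); total welfare W = $532.
Huang receives Lot D at value $138, so the others get W − 138 = $394.
Without Huang: best allocation of the remaining 3 bidders over all 4 lots is Ghosh→Lot D ($98), Watson→Lot A ($152), Rossi→Lot C ($155), total $405.
VCG payment = (others' best without Huang) − (others' welfare with Huang) = 405 − 394 = $11.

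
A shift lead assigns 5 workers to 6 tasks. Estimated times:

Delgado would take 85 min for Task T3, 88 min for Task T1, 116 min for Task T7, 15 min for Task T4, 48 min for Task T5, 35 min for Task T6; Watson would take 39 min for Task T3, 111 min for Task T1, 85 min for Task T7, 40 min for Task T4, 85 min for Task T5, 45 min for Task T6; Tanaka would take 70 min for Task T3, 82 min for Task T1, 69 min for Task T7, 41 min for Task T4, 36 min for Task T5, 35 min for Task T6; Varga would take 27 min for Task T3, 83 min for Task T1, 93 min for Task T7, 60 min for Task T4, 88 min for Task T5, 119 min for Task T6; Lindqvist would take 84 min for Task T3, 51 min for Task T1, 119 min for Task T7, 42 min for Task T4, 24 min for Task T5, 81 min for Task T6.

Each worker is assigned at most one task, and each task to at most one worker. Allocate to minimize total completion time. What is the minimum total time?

Minimum total: 174 min

Optimal: Delgado→Task T4 (15 min), Watson→Task T6 (45 min), Tanaka→Task T5 (36 min), Varga→Task T3 (27 min), Lindqvist→Task T1 (51 min) — total 15+45+36+27+51 = 174 min.
Next-best assignment: Delgado→Task T4, Watson→Task T6, Tanaka→Task T7, Varga→Task T3, Lindqvist→Task T5 = 180 min.
No other one-to-one assignment undercuts 174 min.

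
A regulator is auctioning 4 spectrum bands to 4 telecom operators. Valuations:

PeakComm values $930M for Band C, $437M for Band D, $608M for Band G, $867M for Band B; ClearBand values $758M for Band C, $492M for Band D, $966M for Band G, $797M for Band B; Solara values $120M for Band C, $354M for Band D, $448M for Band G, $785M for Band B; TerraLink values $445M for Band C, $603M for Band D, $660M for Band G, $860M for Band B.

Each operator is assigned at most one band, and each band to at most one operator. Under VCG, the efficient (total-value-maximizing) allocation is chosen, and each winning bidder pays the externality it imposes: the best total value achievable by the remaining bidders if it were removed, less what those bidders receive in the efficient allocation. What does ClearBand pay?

ClearBand pays $57M.

Efficient allocation: PeakComm→Band C ($930M), ClearBand→Band G ($966M), Solara→Band B ($785M), TerraLink→Band D ($603M); total welfare W = $3284M.
ClearBand receives Band G at value $966M, so the others get W − 966 = $2318M.
Without ClearBand: best allocation of the remaining 3 bidders over all 4 bands is PeakComm→Band C ($930M), Solara→Band B ($785M), TerraLink→Band G ($660M), total $2375M.
VCG payment = (others' best without ClearBand) − (others' welfare with ClearBand) = 2375 − 2318 = $57M.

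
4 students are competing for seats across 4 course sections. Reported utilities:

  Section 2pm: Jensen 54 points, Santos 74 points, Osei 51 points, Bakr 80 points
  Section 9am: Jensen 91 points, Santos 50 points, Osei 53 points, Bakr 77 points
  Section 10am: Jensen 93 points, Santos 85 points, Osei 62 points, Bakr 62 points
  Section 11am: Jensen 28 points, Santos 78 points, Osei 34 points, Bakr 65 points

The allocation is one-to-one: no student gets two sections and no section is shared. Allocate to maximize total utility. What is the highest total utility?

Max total: 311 points

Treat this as an assignment problem: match each student to one section.
Optimal: Jensen→Section 9am (91 points), Santos→Section 11am (78 points), Osei→Section 10am (62 points), Bakr→Section 2pm (80 points) — total 91+78+62+80 = 311 points.
Max-entry greedy (repeatedly take the single best remaining cell) gives 304 points, worse by 7.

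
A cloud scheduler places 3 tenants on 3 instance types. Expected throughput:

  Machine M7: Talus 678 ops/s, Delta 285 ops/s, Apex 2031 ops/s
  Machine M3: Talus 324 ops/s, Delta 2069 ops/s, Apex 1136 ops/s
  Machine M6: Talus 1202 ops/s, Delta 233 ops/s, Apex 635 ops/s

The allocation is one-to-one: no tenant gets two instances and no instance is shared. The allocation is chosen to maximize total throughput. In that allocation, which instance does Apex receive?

Apex receives Machine M7.

This is the linear assignment problem.
Optimal: Talus→Machine M6 (1202 ops/s), Delta→Machine M3 (2069 ops/s), Apex→Machine M7 (2031 ops/s) — total 1202+2069+2031 = 5302 ops/s.
Swapping Apex↔Talus (Apex→Machine M6 635 ops/s, Talus→Machine M7 678 ops/s) loses 1920.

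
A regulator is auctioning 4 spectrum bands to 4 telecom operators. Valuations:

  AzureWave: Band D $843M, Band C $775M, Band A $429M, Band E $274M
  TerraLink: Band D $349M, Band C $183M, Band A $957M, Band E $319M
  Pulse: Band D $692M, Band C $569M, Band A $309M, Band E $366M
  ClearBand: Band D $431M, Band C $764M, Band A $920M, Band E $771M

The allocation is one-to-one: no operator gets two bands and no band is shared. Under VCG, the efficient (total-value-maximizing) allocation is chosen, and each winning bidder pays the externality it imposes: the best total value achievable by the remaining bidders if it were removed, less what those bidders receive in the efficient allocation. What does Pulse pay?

Pulse pays $68M.

Efficient allocation: AzureWave→Band C ($775M), TerraLink→Band A ($957M), Pulse→Band D ($692M), ClearBand→Band E ($771M); total welfare W = $3195M.
Pulse receives Band D at value $692M, so the others get W − 692 = $2503M.
Without Pulse: best allocation of the remaining 3 bidders over all 4 bands is AzureWave→Band D ($843M), TerraLink→Band A ($957M), ClearBand→Band E ($771M), total $2571M.
VCG payment = (others' best without Pulse) − (others' welfare with Pulse) = 2571 − 2503 = $68M.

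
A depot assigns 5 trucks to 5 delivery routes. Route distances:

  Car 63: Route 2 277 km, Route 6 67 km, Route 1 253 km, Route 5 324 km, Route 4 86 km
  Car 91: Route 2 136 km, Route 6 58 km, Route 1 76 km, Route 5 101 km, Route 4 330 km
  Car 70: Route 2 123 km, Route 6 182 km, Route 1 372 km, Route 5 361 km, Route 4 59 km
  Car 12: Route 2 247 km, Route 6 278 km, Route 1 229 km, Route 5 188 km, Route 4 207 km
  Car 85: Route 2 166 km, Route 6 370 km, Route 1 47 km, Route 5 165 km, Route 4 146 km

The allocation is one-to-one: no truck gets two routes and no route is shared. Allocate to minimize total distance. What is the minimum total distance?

Min total: 497 km

Optimal: Car 63→Route 6 (67 km), Car 91→Route 2 (136 km), Car 70→Route 4 (59 km), Car 12→Route 5 (188 km), Car 85→Route 1 (47 km) — total 67+136+59+188+47 = 497 km.
Column-greedy (each route in turn goes to its cheapest remaining truck) gives 502 km, worse by 5.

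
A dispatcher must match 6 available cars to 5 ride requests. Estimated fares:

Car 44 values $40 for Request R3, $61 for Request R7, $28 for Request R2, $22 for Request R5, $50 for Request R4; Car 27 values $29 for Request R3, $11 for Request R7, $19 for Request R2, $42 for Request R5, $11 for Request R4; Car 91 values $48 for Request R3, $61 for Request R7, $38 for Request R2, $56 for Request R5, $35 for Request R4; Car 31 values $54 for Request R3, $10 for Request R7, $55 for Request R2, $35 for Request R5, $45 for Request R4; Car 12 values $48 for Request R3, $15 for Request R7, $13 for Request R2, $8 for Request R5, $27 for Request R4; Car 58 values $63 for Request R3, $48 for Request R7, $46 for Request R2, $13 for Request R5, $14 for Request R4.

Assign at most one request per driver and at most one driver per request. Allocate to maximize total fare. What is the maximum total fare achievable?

Max total: $271

Optimal: Car 58→Request R3 ($63), Car 91→Request R7 ($61), Car 31→Request R2 ($55), Car 27→Request R5 ($42), Car 44→Request R4 ($50) — total 63+61+55+42+50 = $271.
Swapping Car 58↔Car 27 (Car 58→Request R5 $13, Car 27→Request R3 $29) loses 63.
Every other assignment is strictly worse.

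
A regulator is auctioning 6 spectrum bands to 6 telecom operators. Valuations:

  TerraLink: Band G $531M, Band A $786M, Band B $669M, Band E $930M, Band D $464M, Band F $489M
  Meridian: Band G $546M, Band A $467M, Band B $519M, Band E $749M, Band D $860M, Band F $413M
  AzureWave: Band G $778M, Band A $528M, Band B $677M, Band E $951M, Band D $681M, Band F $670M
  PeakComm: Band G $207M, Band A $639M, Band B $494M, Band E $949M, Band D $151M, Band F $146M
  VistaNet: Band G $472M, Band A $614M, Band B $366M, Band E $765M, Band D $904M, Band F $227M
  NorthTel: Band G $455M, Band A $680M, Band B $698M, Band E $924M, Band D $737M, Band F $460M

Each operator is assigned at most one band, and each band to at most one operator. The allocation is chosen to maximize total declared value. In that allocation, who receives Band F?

AzureWave receives Band F.

Optimal: TerraLink→Band A ($786M), Meridian→Band G ($546M), AzureWave→Band F ($670M), PeakComm→Band E ($949M), VistaNet→Band D ($904M), NorthTel→Band B ($698M) — total 786+546+670+949+904+698 = $4553M.
Row-greedy (each operator in turn takes its best remaining band) gives $4033M, worse by 520.
Next-best assignment: TerraLink→Band A, Meridian→Band F, AzureWave→Band G, PeakComm→Band E, VistaNet→Band D, NorthTel→Band B = $4528M.
Swapping AzureWave↔NorthTel (AzureWave→Band B $677M, NorthTel→Band F $460M) loses 231.
AzureWave's own top band is Band E ($951M), but forcing AzureWave→Band E and reassigning the rest optimally gives only $4227M — worse by 326.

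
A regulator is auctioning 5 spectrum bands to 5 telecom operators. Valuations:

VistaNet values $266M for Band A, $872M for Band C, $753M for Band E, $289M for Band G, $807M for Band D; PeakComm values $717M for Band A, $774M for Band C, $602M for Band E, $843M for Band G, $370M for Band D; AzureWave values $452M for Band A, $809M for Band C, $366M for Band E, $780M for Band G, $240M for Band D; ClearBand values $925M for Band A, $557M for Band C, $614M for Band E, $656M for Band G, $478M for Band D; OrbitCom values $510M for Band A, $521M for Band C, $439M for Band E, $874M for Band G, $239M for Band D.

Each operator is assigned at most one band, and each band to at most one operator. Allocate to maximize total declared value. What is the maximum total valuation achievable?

Maximum total: $4017M

Optimal: VistaNet→Band D ($807M), PeakComm→Band E ($602M), AzureWave→Band C ($809M), ClearBand→Band A ($925M), OrbitCom→Band G ($874M) — total 807+602+809+925+874 = $4017M.
Max-entry greedy (repeatedly take the single best remaining cell) gives $3513M, worse by 504.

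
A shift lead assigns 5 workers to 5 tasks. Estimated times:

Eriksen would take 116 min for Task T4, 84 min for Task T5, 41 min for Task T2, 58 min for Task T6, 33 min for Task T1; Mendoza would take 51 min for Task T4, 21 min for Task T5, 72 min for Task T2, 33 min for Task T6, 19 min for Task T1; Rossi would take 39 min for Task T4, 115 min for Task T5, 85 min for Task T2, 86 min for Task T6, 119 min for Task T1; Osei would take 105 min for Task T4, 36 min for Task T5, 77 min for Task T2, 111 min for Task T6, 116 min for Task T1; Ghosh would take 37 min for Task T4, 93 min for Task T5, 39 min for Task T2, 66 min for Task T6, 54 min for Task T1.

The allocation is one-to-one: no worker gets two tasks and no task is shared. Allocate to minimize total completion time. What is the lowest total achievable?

Optimal: Eriksen→Task T1 (33 min), Mendoza→Task T6 (33 min), Rossi→Task T4 (39 min), Osei→Task T5 (36 min), Ghosh→Task T2 (39 min) — total 33+33+39+36+39 = 180 min.
Min-entry greedy (repeatedly take the single cheapest remaining cell) gives 219 min, worse by 39.
Next-best assignment: Eriksen→Task T6, Mendoza→Task T1, Rossi→Task T4, Osei→Task T5, Ghosh→Task T2 = 191 min.

Min total: 180 min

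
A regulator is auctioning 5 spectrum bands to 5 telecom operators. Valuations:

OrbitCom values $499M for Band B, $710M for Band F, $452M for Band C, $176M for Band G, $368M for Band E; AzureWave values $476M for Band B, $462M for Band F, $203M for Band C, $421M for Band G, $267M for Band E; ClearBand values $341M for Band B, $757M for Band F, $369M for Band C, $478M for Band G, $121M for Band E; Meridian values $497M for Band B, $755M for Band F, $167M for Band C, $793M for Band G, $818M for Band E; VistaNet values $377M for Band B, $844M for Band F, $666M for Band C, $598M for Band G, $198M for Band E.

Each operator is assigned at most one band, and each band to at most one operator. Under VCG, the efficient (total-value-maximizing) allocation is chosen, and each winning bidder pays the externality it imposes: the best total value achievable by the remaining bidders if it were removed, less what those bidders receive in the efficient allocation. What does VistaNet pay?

VistaNet pays $8M.

Efficient allocation: OrbitCom→Band B ($499M), AzureWave→Band G ($421M), ClearBand→Band F ($757M), Meridian→Band E ($818M), VistaNet→Band C ($666M); total welfare W = $3161M.
VistaNet receives Band C at value $666M, so the others get W − 666 = $2495M.
Without VistaNet: best allocation of the remaining 4 bidders over all 5 bands is OrbitCom→Band C ($452M), AzureWave→Band B ($476M), ClearBand→Band F ($757M), Meridian→Band E ($818M), total $2503M.
VCG payment = (others' best without VistaNet) − (others' welfare with VistaNet) = 2503 − 2495 = $8M.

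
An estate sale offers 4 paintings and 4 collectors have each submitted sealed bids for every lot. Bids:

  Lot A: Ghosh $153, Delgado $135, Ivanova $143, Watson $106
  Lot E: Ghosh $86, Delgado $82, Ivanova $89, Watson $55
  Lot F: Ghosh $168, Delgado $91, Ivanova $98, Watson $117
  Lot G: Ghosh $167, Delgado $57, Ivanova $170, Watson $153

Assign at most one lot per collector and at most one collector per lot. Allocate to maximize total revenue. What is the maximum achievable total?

Maximum total: $546

This is a one-to-one assignment (maximum-weight bipartite matching).
Optimal: Ghosh→Lot F ($168), Delgado→Lot E ($82), Ivanova→Lot A ($143), Watson→Lot G ($153) — total 168+82+143+153 = $546.
Row-greedy (each collector in turn takes its best remaining lot) gives $528, worse by 18.
Next-best assignment: Ghosh→Lot F, Delgado→Lot A, Ivanova→Lot E, Watson→Lot G = $545.
Swapping Delgado↔Ghosh (Delgado→Lot F $91, Ghosh→Lot E $86) loses 73.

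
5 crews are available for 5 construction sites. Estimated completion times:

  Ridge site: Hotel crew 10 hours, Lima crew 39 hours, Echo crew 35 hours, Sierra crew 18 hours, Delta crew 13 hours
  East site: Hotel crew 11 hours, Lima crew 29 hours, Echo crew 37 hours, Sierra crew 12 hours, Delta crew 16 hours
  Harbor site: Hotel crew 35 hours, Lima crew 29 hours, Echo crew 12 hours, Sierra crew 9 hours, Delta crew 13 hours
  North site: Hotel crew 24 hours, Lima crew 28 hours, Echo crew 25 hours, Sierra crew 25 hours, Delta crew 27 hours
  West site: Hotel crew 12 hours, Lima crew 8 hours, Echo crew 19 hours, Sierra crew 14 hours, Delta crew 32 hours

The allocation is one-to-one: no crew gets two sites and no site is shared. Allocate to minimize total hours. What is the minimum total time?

Optimal: Hotel crew→East site (11 hours), Lima crew→West site (8 hours), Echo crew→North site (25 hours), Sierra crew→Harbor site (9 hours), Delta crew→Ridge site (13 hours) — total 11+8+25+9+13 = 66 hours.
Row-greedy (each crew in turn takes its cheapest remaining site) gives 69 hours, worse by 3.
No other one-to-one assignment undercuts 66 hours.

Min total: 66 hours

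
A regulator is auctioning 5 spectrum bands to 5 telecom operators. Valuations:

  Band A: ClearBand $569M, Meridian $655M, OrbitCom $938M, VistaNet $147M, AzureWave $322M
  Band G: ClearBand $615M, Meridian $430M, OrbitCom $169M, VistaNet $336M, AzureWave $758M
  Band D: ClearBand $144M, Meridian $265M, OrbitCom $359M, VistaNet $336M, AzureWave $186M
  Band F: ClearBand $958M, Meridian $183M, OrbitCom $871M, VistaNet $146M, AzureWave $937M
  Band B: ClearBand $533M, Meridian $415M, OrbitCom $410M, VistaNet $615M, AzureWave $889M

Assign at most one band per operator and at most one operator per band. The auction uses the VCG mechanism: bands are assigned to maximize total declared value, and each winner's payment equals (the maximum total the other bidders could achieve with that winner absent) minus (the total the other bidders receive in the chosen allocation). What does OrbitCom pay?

OrbitCom pays $373M.

Efficient allocation: ClearBand→Band F ($958M), Meridian→Band G ($430M), OrbitCom→Band A ($938M), VistaNet→Band D ($336M), AzureWave→Band B ($889M); total welfare W = $3551M.
OrbitCom receives Band A at value $938M, so the others get W − 938 = $2613M.
Without OrbitCom: best allocation of the remaining 4 bidders over all 5 bands is ClearBand→Band F ($958M), Meridian→Band A ($655M), VistaNet→Band B ($615M), AzureWave→Band G ($758M), total $2986M.
VCG payment = (others' best without OrbitCom) − (others' welfare with OrbitCom) = 2986 − 2613 = $373M.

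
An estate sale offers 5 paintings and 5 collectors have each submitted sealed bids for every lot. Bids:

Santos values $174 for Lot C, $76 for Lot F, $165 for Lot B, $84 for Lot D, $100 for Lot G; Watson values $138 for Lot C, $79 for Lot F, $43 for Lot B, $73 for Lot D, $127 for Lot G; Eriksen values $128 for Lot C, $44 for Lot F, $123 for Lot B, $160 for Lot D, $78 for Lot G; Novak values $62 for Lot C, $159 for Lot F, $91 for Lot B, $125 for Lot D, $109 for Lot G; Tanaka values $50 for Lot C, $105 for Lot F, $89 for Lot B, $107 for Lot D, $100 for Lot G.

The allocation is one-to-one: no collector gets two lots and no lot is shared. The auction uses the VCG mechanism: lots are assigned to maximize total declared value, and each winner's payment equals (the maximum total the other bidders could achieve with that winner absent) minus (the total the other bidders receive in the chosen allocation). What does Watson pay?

Watson pays $9.

Efficient allocation: Santos→Lot B ($165), Watson→Lot C ($138), Eriksen→Lot D ($160), Novak→Lot F ($159), Tanaka→Lot G ($100); total welfare W = $722.
Watson receives Lot C at value $138, so the others get W − 138 = $584.
Without Watson: best allocation of the remaining 4 bidders over all 5 lots is Santos→Lot C ($174), Eriksen→Lot D ($160), Novak→Lot F ($159), Tanaka→Lot G ($100), total $593.
VCG payment = (others' best without Watson) − (others' welfare with Watson) = 593 − 584 = $9.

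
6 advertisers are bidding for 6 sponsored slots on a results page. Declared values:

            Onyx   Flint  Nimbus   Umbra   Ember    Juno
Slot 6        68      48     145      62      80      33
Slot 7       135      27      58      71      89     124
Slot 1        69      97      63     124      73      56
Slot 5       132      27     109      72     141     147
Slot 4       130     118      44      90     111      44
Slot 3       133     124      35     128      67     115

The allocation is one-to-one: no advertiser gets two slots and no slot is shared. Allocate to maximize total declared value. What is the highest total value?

Maximum total: $788

Optimal: Onyx→Slot 4 ($130), Flint→Slot 3 ($124), Nimbus→Slot 6 ($145), Umbra→Slot 1 ($124), Ember→Slot 5 ($141), Juno→Slot 7 ($124) — total 130+124+145+124+141+124 = $788.
Row-greedy (each advertiser in turn takes its best remaining slot) gives $713, worse by 75.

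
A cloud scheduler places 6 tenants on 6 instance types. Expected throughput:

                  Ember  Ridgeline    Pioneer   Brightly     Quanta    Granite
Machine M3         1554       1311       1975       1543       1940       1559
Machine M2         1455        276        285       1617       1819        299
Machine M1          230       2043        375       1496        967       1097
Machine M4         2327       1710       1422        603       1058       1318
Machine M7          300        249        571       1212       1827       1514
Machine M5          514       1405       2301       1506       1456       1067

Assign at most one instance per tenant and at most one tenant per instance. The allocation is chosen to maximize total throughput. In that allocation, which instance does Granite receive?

Granite receives Machine M7.

Optimal: Ember→Machine M4 (2327 ops/s), Ridgeline→Machine M1 (2043 ops/s), Pioneer→Machine M5 (2301 ops/s), Brightly→Machine M2 (1617 ops/s), Quanta→Machine M3 (1940 ops/s), Granite→Machine M7 (1514 ops/s) — total 2327+2043+2301+1617+1940+1514 = 11742 ops/s.
Column-greedy (each instance in turn goes to its best remaining tenant) gives 11184 ops/s, worse by 558.
Next-best assignment: Ember→Machine M4, Ridgeline→Machine M1, Pioneer→Machine M5, Brightly→Machine M2, Quanta→Machine M7, Granite→Machine M3 = 11674 ops/s.
Swapping Ember↔Brightly (Ember→Machine M2 1455 ops/s, Brightly→Machine M4 603 ops/s) loses 1886.
Granite's own top instance is Machine M3 (1559 ops/s), but forcing Granite→Machine M3 and reassigning the rest optimally gives only 11674 ops/s — worse by 68.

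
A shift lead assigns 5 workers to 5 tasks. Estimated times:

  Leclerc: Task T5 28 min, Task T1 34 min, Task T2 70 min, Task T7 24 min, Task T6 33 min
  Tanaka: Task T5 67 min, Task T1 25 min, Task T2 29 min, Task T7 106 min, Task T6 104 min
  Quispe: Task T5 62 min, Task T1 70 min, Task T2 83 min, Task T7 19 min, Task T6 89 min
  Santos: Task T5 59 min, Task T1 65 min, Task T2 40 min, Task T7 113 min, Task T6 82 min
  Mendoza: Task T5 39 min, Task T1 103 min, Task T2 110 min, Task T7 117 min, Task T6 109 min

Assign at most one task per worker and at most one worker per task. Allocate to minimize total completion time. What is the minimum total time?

Minimum total: 156 min

Treat this as an assignment problem: match each worker to one task.
Optimal: Leclerc→Task T6 (33 min), Tanaka→Task T1 (25 min), Quispe→Task T7 (19 min), Santos→Task T2 (40 min), Mendoza→Task T5 (39 min) — total 33+25+19+40+39 = 156 min.
Swapping Quispe↔Tanaka (Quispe→Task T1 70 min, Tanaka→Task T7 106 min) adds 132.
No other one-to-one assignment undercuts 156 min.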